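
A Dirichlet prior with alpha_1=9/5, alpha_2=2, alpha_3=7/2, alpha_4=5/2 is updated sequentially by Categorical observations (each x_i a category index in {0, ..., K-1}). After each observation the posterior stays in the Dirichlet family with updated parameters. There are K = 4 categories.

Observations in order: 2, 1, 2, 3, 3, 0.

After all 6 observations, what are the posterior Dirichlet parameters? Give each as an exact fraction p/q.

obs 1: x=2 → posterior Dirichlet(9/5, 2, 9/2, 5/2)
obs 2: x=1 → posterior Dirichlet(9/5, 3, 9/2, 5/2)
obs 3: x=2 → posterior Dirichlet(9/5, 3, 11/2, 5/2)
obs 4: x=3 → posterior Dirichlet(9/5, 3, 11/2, 7/2)
obs 5: x=3 → posterior Dirichlet(9/5, 3, 11/2, 9/2)
obs 6: x=0 → posterior Dirichlet(14/5, 3, 11/2, 9/2)

alpha_1=14/5, alpha_2=3, alpha_3=11/2, alpha_4=9/2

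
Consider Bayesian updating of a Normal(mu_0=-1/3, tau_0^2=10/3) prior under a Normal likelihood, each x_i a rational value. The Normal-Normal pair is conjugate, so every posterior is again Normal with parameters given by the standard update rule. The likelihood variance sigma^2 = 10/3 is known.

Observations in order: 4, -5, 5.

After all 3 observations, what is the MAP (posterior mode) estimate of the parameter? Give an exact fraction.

11/12

obs 1: x=4 → posterior Normal(11/6, 5/3)
obs 2: x=-5 → posterior Normal(-4/9, 10/9)
obs 3: x=5 → posterior Normal(11/12, 5/6)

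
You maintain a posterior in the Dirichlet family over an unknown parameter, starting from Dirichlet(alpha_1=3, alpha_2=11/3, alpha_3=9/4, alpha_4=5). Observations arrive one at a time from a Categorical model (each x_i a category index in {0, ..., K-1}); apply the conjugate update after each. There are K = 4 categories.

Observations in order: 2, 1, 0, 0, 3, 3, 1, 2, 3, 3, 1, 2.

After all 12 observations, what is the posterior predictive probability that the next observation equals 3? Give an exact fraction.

obs 1: x=2 → posterior Dirichlet(3, 11/3, 13/4, 5)
obs 2: x=1 → posterior Dirichlet(3, 14/3, 13/4, 5)
obs 3: x=0 → posterior Dirichlet(4, 14/3, 13/4, 5)
obs 4: x=0 → posterior Dirichlet(5, 14/3, 13/4, 5)
obs 5: x=3 → posterior Dirichlet(5, 14/3, 13/4, 6)
obs 6: x=3 → posterior Dirichlet(5, 14/3, 13/4, 7)
obs 7: x=1 → posterior Dirichlet(5, 17/3, 13/4, 7)
obs 8: x=2 → posterior Dirichlet(5, 17/3, 17/4, 7)
obs 9: x=3 → posterior Dirichlet(5, 17/3, 17/4, 8)
obs 10: x=3 → posterior Dirichlet(5, 17/3, 17/4, 9)
obs 11: x=1 → posterior Dirichlet(5, 20/3, 17/4, 9)
obs 12: x=2 → posterior Dirichlet(5, 20/3, 21/4, 9)

108/311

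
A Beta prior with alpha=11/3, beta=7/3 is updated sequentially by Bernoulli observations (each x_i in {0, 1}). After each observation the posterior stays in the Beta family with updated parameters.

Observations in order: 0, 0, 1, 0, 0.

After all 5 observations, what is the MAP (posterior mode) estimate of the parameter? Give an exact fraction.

11/27

obs 1: x=0 → posterior Beta(11/3, 10/3)
obs 2: x=0 → posterior Beta(11/3, 13/3)
obs 3: x=1 → posterior Beta(14/3, 13/3)
obs 4: x=0 → posterior Beta(14/3, 16/3)
obs 5: x=0 → posterior Beta(14/3, 19/3)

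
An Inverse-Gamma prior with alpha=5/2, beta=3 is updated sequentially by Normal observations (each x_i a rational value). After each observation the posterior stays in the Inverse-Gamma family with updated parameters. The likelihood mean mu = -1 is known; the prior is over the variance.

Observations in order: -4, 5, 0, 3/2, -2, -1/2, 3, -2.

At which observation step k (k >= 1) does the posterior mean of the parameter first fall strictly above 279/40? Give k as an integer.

k = 2

obs 1: x=-4 → posterior Inverse-Gamma(3, 15/2)
obs 2: x=5 → posterior Inverse-Gamma(7/2, 51/2)
obs 3: x=0 → posterior Inverse-Gamma(4, 26)
obs 4: x=3/2 → posterior Inverse-Gamma(9/2, 233/8)
obs 5: x=-2 → posterior Inverse-Gamma(5, 237/8)
obs 6: x=-1/2 → posterior Inverse-Gamma(11/2, 119/4)
obs 7: x=3 → posterior Inverse-Gamma(6, 151/4)
obs 8: x=-2 → posterior Inverse-Gamma(13/2, 153/4)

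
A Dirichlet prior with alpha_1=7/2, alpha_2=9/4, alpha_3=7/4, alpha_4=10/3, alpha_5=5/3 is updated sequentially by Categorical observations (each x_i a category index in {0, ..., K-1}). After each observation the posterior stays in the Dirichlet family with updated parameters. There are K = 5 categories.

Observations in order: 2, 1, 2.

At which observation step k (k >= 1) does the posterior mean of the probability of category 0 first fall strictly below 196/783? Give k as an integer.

k = 2

obs 1: x=2 → posterior Dirichlet(7/2, 9/4, 11/4, 10/3, 5/3)
obs 2: x=1 → posterior Dirichlet(7/2, 13/4, 11/4, 10/3, 5/3)
obs 3: x=2 → posterior Dirichlet(7/2, 13/4, 15/4, 10/3, 5/3)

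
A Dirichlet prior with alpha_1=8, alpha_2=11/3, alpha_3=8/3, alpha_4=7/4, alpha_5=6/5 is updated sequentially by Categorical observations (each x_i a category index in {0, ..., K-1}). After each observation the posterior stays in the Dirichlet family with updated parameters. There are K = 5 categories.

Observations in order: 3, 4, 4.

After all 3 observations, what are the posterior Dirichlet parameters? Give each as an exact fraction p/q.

obs 1: x=3 → posterior Dirichlet(8, 11/3, 8/3, 11/4, 6/5)
obs 2: x=4 → posterior Dirichlet(8, 11/3, 8/3, 11/4, 11/5)
obs 3: x=4 → posterior Dirichlet(8, 11/3, 8/3, 11/4, 16/5)

alpha_1=8, alpha_2=11/3, alpha_3=8/3, alpha_4=11/4, alpha_5=16/5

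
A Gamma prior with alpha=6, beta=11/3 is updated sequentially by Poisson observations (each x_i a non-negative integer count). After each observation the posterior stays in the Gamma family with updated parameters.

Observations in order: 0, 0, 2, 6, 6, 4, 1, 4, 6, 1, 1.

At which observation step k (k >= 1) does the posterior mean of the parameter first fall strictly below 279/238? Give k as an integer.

obs 1: x=0 → posterior Gamma(6, 14/3)
obs 2: x=0 → posterior Gamma(6, 17/3)
obs 3: x=2 → posterior Gamma(8, 20/3)
obs 4: x=6 → posterior Gamma(14, 23/3)
obs 5: x=6 → posterior Gamma(20, 26/3)
obs 6: x=4 → posterior Gamma(24, 29/3)
obs 7: x=1 → posterior Gamma(25, 32/3)
obs 8: x=4 → posterior Gamma(29, 35/3)
obs 9: x=6 → posterior Gamma(35, 38/3)
obs 10: x=1 → posterior Gamma(36, 41/3)
obs 11: x=1 → posterior Gamma(37, 44/3)

k = 2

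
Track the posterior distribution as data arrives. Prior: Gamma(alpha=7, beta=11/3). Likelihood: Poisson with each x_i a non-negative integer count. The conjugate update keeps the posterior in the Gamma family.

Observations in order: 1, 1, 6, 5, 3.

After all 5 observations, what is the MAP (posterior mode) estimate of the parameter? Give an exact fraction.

33/13

obs 1: x=1 → posterior Gamma(8, 14/3)
obs 2: x=1 → posterior Gamma(9, 17/3)
obs 3: x=6 → posterior Gamma(15, 20/3)
obs 4: x=5 → posterior Gamma(20, 23/3)
obs 5: x=3 → posterior Gamma(23, 26/3)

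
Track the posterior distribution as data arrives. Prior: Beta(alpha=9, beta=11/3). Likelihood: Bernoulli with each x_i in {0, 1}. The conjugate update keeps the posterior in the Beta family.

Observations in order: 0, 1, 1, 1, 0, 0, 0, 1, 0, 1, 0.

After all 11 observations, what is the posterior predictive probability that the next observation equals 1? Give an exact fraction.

42/71

obs 1: x=0 → posterior Beta(9, 14/3)
obs 2: x=1 → posterior Beta(10, 14/3)
obs 3: x=1 → posterior Beta(11, 14/3)
obs 4: x=1 → posterior Beta(12, 14/3)
obs 5: x=0 → posterior Beta(12, 17/3)
obs 6: x=0 → posterior Beta(12, 20/3)
obs 7: x=0 → posterior Beta(12, 23/3)
obs 8: x=1 → posterior Beta(13, 23/3)
obs 9: x=0 → posterior Beta(13, 26/3)
obs 10: x=1 → posterior Beta(14, 26/3)
obs 11: x=0 → posterior Beta(14, 29/3)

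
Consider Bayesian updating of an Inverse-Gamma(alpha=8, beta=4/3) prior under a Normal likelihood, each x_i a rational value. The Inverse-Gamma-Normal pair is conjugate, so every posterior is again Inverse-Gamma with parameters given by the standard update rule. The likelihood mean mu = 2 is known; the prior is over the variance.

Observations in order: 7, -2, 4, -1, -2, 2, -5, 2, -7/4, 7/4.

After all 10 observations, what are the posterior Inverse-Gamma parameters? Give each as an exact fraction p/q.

obs 1: x=7 → posterior Inverse-Gamma(17/2, 83/6)
obs 2: x=-2 → posterior Inverse-Gamma(9, 131/6)
obs 3: x=4 → posterior Inverse-Gamma(19/2, 143/6)
obs 4: x=-1 → posterior Inverse-Gamma(10, 85/3)
obs 5: x=-2 → posterior Inverse-Gamma(21/2, 109/3)
obs 6: x=2 → posterior Inverse-Gamma(11, 109/3)
obs 7: x=-5 → posterior Inverse-Gamma(23/2, 365/6)
obs 8: x=2 → posterior Inverse-Gamma(12, 365/6)
obs 9: x=-7/4 → posterior Inverse-Gamma(25/2, 6515/96)
obs 10: x=7/4 → posterior Inverse-Gamma(13, 3259/48)

alpha=13, beta=3259/48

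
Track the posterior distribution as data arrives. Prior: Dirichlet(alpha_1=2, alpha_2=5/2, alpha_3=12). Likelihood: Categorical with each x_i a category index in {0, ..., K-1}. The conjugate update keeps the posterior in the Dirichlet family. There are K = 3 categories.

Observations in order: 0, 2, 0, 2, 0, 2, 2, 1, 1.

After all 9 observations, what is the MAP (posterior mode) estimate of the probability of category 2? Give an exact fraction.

obs 1: x=0 → posterior Dirichlet(3, 5/2, 12)
obs 2: x=2 → posterior Dirichlet(3, 5/2, 13)
obs 3: x=0 → posterior Dirichlet(4, 5/2, 13)
obs 4: x=2 → posterior Dirichlet(4, 5/2, 14)
obs 5: x=0 → posterior Dirichlet(5, 5/2, 14)
obs 6: x=2 → posterior Dirichlet(5, 5/2, 15)
obs 7: x=2 → posterior Dirichlet(5, 5/2, 16)
obs 8: x=1 → posterior Dirichlet(5, 7/2, 16)
obs 9: x=1 → posterior Dirichlet(5, 9/2, 16)

2/3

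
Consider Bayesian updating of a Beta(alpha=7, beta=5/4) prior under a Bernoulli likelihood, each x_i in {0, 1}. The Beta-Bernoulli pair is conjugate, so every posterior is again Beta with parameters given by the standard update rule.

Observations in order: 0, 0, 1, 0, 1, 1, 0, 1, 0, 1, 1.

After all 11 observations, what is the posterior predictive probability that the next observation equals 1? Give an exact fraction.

obs 1: x=0 → posterior Beta(7, 9/4)
obs 2: x=0 → posterior Beta(7, 13/4)
obs 3: x=1 → posterior Beta(8, 13/4)
obs 4: x=0 → posterior Beta(8, 17/4)
obs 5: x=1 → posterior Beta(9, 17/4)
obs 6: x=1 → posterior Beta(10, 17/4)
obs 7: x=0 → posterior Beta(10, 21/4)
obs 8: x=1 → posterior Beta(11, 21/4)
obs 9: x=0 → posterior Beta(11, 25/4)
obs 10: x=1 → posterior Beta(12, 25/4)
obs 11: x=1 → posterior Beta(13, 25/4)

52/77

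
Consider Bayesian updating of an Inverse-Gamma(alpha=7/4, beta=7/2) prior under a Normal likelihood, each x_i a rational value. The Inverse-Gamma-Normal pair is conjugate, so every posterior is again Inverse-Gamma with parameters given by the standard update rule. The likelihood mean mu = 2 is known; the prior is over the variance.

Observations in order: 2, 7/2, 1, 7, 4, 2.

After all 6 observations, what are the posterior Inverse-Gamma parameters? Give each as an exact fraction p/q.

alpha=19/4, beta=157/8

obs 1: x=2 → posterior Inverse-Gamma(9/4, 7/2)
obs 2: x=7/2 → posterior Inverse-Gamma(11/4, 37/8)
obs 3: x=1 → posterior Inverse-Gamma(13/4, 41/8)
obs 4: x=7 → posterior Inverse-Gamma(15/4, 141/8)
obs 5: x=4 → posterior Inverse-Gamma(17/4, 157/8)
obs 6: x=2 → posterior Inverse-Gamma(19/4, 157/8)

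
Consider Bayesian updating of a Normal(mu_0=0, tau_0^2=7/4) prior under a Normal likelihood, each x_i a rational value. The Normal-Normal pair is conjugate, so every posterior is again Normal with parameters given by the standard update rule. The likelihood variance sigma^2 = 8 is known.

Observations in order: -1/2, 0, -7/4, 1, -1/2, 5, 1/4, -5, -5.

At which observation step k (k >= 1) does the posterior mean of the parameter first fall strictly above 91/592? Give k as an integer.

k = 6

obs 1: x=-1/2 → posterior Normal(-7/78, 56/39)
obs 2: x=0 → posterior Normal(-7/92, 28/23)
obs 3: x=-7/4 → posterior Normal(-63/212, 56/53)
obs 4: x=1 → posterior Normal(-7/48, 14/15)
obs 5: x=-1/2 → posterior Normal(-49/268, 56/67)
obs 6: x=5 → posterior Normal(91/296, 28/37)
obs 7: x=1/4 → posterior Normal(49/162, 56/81)
obs 8: x=-5 → posterior Normal(-21/176, 7/11)
obs 9: x=-5 → posterior Normal(-91/190, 56/95)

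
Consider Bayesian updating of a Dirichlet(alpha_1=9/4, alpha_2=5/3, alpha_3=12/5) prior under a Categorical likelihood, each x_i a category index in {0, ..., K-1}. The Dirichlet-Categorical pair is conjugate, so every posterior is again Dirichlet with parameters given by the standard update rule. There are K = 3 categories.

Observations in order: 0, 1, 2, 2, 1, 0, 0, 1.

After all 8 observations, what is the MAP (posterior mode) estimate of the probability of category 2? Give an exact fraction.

204/679

obs 1: x=0 → posterior Dirichlet(13/4, 5/3, 12/5)
obs 2: x=1 → posterior Dirichlet(13/4, 8/3, 12/5)
obs 3: x=2 → posterior Dirichlet(13/4, 8/3, 17/5)
obs 4: x=2 → posterior Dirichlet(13/4, 8/3, 22/5)
obs 5: x=1 → posterior Dirichlet(13/4, 11/3, 22/5)
obs 6: x=0 → posterior Dirichlet(17/4, 11/3, 22/5)
obs 7: x=0 → posterior Dirichlet(21/4, 11/3, 22/5)
obs 8: x=1 → posterior Dirichlet(21/4, 14/3, 22/5)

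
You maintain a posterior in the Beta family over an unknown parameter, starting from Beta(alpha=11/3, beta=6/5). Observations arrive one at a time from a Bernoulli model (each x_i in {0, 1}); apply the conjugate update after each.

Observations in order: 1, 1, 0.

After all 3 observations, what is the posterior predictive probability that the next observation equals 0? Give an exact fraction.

obs 1: x=1 → posterior Beta(14/3, 6/5)
obs 2: x=1 → posterior Beta(17/3, 6/5)
obs 3: x=0 → posterior Beta(17/3, 11/5)

33/118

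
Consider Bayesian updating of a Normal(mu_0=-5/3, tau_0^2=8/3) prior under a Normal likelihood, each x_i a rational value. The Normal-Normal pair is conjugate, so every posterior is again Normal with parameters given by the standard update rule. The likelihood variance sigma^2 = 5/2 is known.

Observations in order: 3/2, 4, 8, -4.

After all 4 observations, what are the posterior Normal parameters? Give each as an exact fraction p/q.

mu_0=127/79, tau_0^2=40/79

obs 1: x=3/2 → posterior Normal(-1/31, 40/31)
obs 2: x=4 → posterior Normal(63/47, 40/47)
obs 3: x=8 → posterior Normal(191/63, 40/63)
obs 4: x=-4 → posterior Normal(127/79, 40/79)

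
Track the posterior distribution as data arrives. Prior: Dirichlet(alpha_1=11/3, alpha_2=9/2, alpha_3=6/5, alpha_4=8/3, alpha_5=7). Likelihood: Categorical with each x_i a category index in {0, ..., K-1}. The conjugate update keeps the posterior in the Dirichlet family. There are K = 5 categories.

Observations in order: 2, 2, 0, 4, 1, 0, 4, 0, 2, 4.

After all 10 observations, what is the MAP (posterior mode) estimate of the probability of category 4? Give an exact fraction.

obs 1: x=2 → posterior Dirichlet(11/3, 9/2, 11/5, 8/3, 7)
obs 2: x=2 → posterior Dirichlet(11/3, 9/2, 16/5, 8/3, 7)
obs 3: x=0 → posterior Dirichlet(14/3, 9/2, 16/5, 8/3, 7)
obs 4: x=4 → posterior Dirichlet(14/3, 9/2, 16/5, 8/3, 8)
obs 5: x=1 → posterior Dirichlet(14/3, 11/2, 16/5, 8/3, 8)
obs 6: x=0 → posterior Dirichlet(17/3, 11/2, 16/5, 8/3, 8)
obs 7: x=4 → posterior Dirichlet(17/3, 11/2, 16/5, 8/3, 9)
obs 8: x=0 → posterior Dirichlet(20/3, 11/2, 16/5, 8/3, 9)
obs 9: x=2 → posterior Dirichlet(20/3, 11/2, 21/5, 8/3, 9)
obs 10: x=4 → posterior Dirichlet(20/3, 11/2, 21/5, 8/3, 10)

270/721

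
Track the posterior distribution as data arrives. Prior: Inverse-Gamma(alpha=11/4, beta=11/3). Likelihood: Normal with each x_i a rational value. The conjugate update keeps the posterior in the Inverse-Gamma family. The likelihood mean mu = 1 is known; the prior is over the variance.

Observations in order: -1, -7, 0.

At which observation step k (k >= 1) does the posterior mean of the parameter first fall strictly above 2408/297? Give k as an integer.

obs 1: x=-1 → posterior Inverse-Gamma(13/4, 17/3)
obs 2: x=-7 → posterior Inverse-Gamma(15/4, 113/3)
obs 3: x=0 → posterior Inverse-Gamma(17/4, 229/6)

k = 2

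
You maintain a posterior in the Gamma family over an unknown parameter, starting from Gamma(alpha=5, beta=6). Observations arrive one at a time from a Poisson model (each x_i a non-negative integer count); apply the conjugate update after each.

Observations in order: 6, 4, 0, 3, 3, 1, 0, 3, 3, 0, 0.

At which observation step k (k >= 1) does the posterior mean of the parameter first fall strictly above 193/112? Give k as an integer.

obs 1: x=6 → posterior Gamma(11, 7)
obs 2: x=4 → posterior Gamma(15, 8)
obs 3: x=0 → posterior Gamma(15, 9)
obs 4: x=3 → posterior Gamma(18, 10)
obs 5: x=3 → posterior Gamma(21, 11)
obs 6: x=1 → posterior Gamma(22, 12)
obs 7: x=0 → posterior Gamma(22, 13)
obs 8: x=3 → posterior Gamma(25, 14)
obs 9: x=3 → posterior Gamma(28, 15)
obs 10: x=0 → posterior Gamma(28, 16)
obs 11: x=0 → posterior Gamma(28, 17)

k = 2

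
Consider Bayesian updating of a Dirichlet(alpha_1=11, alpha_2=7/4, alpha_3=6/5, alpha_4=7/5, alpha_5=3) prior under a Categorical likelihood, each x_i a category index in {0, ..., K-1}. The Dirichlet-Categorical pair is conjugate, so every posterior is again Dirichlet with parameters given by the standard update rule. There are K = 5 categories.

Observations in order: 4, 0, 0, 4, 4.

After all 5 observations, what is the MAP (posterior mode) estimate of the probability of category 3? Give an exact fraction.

8/367

obs 1: x=4 → posterior Dirichlet(11, 7/4, 6/5, 7/5, 4)
obs 2: x=0 → posterior Dirichlet(12, 7/4, 6/5, 7/5, 4)
obs 3: x=0 → posterior Dirichlet(13, 7/4, 6/5, 7/5, 4)
obs 4: x=4 → posterior Dirichlet(13, 7/4, 6/5, 7/5, 5)
obs 5: x=4 → posterior Dirichlet(13, 7/4, 6/5, 7/5, 6)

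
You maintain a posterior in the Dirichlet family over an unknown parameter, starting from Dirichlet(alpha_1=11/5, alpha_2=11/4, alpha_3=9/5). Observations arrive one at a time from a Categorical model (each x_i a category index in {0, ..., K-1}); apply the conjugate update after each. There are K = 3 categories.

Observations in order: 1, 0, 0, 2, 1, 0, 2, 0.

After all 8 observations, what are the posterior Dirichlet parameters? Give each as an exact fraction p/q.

alpha_1=31/5, alpha_2=19/4, alpha_3=19/5

obs 1: x=1 → posterior Dirichlet(11/5, 15/4, 9/5)
obs 2: x=0 → posterior Dirichlet(16/5, 15/4, 9/5)
obs 3: x=0 → posterior Dirichlet(21/5, 15/4, 9/5)
obs 4: x=2 → posterior Dirichlet(21/5, 15/4, 14/5)
obs 5: x=1 → posterior Dirichlet(21/5, 19/4, 14/5)
obs 6: x=0 → posterior Dirichlet(26/5, 19/4, 14/5)
obs 7: x=2 → posterior Dirichlet(26/5, 19/4, 19/5)
obs 8: x=0 → posterior Dirichlet(31/5, 19/4, 19/5)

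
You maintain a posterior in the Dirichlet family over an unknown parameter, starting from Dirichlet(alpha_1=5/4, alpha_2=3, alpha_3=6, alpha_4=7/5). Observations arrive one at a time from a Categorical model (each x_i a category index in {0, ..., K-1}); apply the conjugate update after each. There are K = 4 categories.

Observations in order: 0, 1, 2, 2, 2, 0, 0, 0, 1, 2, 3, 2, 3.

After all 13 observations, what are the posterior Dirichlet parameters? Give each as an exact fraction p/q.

obs 1: x=0 → posterior Dirichlet(9/4, 3, 6, 7/5)
obs 2: x=1 → posterior Dirichlet(9/4, 4, 6, 7/5)
obs 3: x=2 → posterior Dirichlet(9/4, 4, 7, 7/5)
obs 4: x=2 → posterior Dirichlet(9/4, 4, 8, 7/5)
obs 5: x=2 → posterior Dirichlet(9/4, 4, 9, 7/5)
obs 6: x=0 → posterior Dirichlet(13/4, 4, 9, 7/5)
obs 7: x=0 → posterior Dirichlet(17/4, 4, 9, 7/5)
obs 8: x=0 → posterior Dirichlet(21/4, 4, 9, 7/5)
obs 9: x=1 → posterior Dirichlet(21/4, 5, 9, 7/5)
obs 10: x=2 → posterior Dirichlet(21/4, 5, 10, 7/5)
obs 11: x=3 → posterior Dirichlet(21/4, 5, 10, 12/5)
obs 12: x=2 → posterior Dirichlet(21/4, 5, 11, 12/5)
obs 13: x=3 → posterior Dirichlet(21/4, 5, 11, 17/5)

alpha_1=21/4, alpha_2=5, alpha_3=11, alpha_4=17/5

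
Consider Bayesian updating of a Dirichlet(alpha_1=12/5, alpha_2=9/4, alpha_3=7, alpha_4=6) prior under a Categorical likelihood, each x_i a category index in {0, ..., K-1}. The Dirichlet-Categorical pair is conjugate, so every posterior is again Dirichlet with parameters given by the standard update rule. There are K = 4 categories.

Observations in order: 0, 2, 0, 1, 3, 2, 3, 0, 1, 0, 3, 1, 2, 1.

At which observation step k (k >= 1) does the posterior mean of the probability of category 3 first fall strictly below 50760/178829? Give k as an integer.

k = 4

obs 1: x=0 → posterior Dirichlet(17/5, 9/4, 7, 6)
obs 2: x=2 → posterior Dirichlet(17/5, 9/4, 8, 6)
obs 3: x=0 → posterior Dirichlet(22/5, 9/4, 8, 6)
obs 4: x=1 → posterior Dirichlet(22/5, 13/4, 8, 6)
obs 5: x=3 → posterior Dirichlet(22/5, 13/4, 8, 7)
obs 6: x=2 → posterior Dirichlet(22/5, 13/4, 9, 7)
obs 7: x=3 → posterior Dirichlet(22/5, 13/4, 9, 8)
obs 8: x=0 → posterior Dirichlet(27/5, 13/4, 9, 8)
obs 9: x=1 → posterior Dirichlet(27/5, 17/4, 9, 8)
obs 10: x=0 → posterior Dirichlet(32/5, 17/4, 9, 8)
obs 11: x=3 → posterior Dirichlet(32/5, 17/4, 9, 9)
obs 12: x=1 → posterior Dirichlet(32/5, 21/4, 9, 9)
obs 13: x=2 → posterior Dirichlet(32/5, 21/4, 10, 9)
obs 14: x=1 → posterior Dirichlet(32/5, 25/4, 10, 9)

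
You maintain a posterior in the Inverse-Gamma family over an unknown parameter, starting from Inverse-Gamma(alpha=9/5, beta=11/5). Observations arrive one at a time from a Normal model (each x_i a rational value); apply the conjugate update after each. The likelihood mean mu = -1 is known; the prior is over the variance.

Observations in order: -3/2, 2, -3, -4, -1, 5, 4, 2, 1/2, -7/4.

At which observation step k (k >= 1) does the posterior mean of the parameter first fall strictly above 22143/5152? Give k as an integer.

obs 1: x=-3/2 → posterior Inverse-Gamma(23/10, 93/40)
obs 2: x=2 → posterior Inverse-Gamma(14/5, 273/40)
obs 3: x=-3 → posterior Inverse-Gamma(33/10, 353/40)
obs 4: x=-4 → posterior Inverse-Gamma(19/5, 533/40)
obs 5: x=-1 → posterior Inverse-Gamma(43/10, 533/40)
obs 6: x=5 → posterior Inverse-Gamma(24/5, 1253/40)
obs 7: x=4 → posterior Inverse-Gamma(53/10, 1753/40)
obs 8: x=2 → posterior Inverse-Gamma(29/5, 1933/40)
obs 9: x=1/2 → posterior Inverse-Gamma(63/10, 989/20)
obs 10: x=-7/4 → posterior Inverse-Gamma(34/5, 7957/160)

k = 4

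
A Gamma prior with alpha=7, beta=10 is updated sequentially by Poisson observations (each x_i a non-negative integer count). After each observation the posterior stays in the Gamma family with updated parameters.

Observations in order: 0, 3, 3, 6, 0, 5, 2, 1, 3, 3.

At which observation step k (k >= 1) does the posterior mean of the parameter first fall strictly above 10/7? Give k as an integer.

k = 6

obs 1: x=0 → posterior Gamma(7, 11)
obs 2: x=3 → posterior Gamma(10, 12)
obs 3: x=3 → posterior Gamma(13, 13)
obs 4: x=6 → posterior Gamma(19, 14)
obs 5: x=0 → posterior Gamma(19, 15)
obs 6: x=5 → posterior Gamma(24, 16)
obs 7: x=2 → posterior Gamma(26, 17)
obs 8: x=1 → posterior Gamma(27, 18)
obs 9: x=3 → posterior Gamma(30, 19)
obs 10: x=3 → posterior Gamma(33, 20)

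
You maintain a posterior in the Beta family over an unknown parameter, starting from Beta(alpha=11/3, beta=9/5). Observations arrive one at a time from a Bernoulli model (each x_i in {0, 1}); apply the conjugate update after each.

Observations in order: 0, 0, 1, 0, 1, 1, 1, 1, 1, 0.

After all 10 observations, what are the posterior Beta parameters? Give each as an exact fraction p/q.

alpha=29/3, beta=29/5

obs 1: x=0 → posterior Beta(11/3, 14/5)
obs 2: x=0 → posterior Beta(11/3, 19/5)
obs 3: x=1 → posterior Beta(14/3, 19/5)
obs 4: x=0 → posterior Beta(14/3, 24/5)
obs 5: x=1 → posterior Beta(17/3, 24/5)
obs 6: x=1 → posterior Beta(20/3, 24/5)
obs 7: x=1 → posterior Beta(23/3, 24/5)
obs 8: x=1 → posterior Beta(26/3, 24/5)
obs 9: x=1 → posterior Beta(29/3, 24/5)
obs 10: x=0 → posterior Beta(29/3, 29/5)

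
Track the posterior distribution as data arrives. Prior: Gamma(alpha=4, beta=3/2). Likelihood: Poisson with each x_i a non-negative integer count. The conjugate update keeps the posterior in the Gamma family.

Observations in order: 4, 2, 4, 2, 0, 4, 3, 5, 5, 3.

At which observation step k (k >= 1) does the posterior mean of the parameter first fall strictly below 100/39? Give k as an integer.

k = 5

obs 1: x=4 → posterior Gamma(8, 5/2)
obs 2: x=2 → posterior Gamma(10, 7/2)
obs 3: x=4 → posterior Gamma(14, 9/2)
obs 4: x=2 → posterior Gamma(16, 11/2)
obs 5: x=0 → posterior Gamma(16, 13/2)
obs 6: x=4 → posterior Gamma(20, 15/2)
obs 7: x=3 → posterior Gamma(23, 17/2)
obs 8: x=5 → posterior Gamma(28, 19/2)
obs 9: x=5 → posterior Gamma(33, 21/2)
obs 10: x=3 → posterior Gamma(36, 23/2)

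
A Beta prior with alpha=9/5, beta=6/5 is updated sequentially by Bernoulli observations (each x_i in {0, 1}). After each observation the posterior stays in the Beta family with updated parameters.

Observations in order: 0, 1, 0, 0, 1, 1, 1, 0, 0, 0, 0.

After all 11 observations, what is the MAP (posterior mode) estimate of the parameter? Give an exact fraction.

2/5

obs 1: x=0 → posterior Beta(9/5, 11/5)
obs 2: x=1 → posterior Beta(14/5, 11/5)
obs 3: x=0 → posterior Beta(14/5, 16/5)
obs 4: x=0 → posterior Beta(14/5, 21/5)
obs 5: x=1 → posterior Beta(19/5, 21/5)
obs 6: x=1 → posterior Beta(24/5, 21/5)
obs 7: x=1 → posterior Beta(29/5, 21/5)
obs 8: x=0 → posterior Beta(29/5, 26/5)
obs 9: x=0 → posterior Beta(29/5, 31/5)
obs 10: x=0 → posterior Beta(29/5, 36/5)
obs 11: x=0 → posterior Beta(29/5, 41/5)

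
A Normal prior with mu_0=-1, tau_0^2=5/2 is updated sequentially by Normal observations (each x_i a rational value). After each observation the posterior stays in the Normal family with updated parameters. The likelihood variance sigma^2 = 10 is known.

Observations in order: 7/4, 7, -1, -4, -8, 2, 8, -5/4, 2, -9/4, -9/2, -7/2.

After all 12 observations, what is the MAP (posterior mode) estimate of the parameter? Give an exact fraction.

obs 1: x=7/4 → posterior Normal(-9/20, 2)
obs 2: x=7 → posterior Normal(19/24, 5/3)
obs 3: x=-1 → posterior Normal(15/28, 10/7)
obs 4: x=-4 → posterior Normal(-1/32, 5/4)
obs 5: x=-8 → posterior Normal(-11/12, 10/9)
obs 6: x=2 → posterior Normal(-5/8, 1)
obs 7: x=8 → posterior Normal(7/44, 10/11)
obs 8: x=-5/4 → posterior Normal(1/24, 5/6)
obs 9: x=2 → posterior Normal(5/26, 10/13)
obs 10: x=-9/4 → posterior Normal(1/56, 5/7)
obs 11: x=-9/2 → posterior Normal(-17/60, 2/3)
obs 12: x=-7/2 → posterior Normal(-31/64, 5/8)

-31/64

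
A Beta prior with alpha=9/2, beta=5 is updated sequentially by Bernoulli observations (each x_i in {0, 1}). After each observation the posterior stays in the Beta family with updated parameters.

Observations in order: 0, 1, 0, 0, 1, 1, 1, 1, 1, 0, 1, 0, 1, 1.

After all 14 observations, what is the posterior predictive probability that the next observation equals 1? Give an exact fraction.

obs 1: x=0 → posterior Beta(9/2, 6)
obs 2: x=1 → posterior Beta(11/2, 6)
obs 3: x=0 → posterior Beta(11/2, 7)
obs 4: x=0 → posterior Beta(11/2, 8)
obs 5: x=1 → posterior Beta(13/2, 8)
obs 6: x=1 → posterior Beta(15/2, 8)
obs 7: x=1 → posterior Beta(17/2, 8)
obs 8: x=1 → posterior Beta(19/2, 8)
obs 9: x=1 → posterior Beta(21/2, 8)
obs 10: x=0 → posterior Beta(21/2, 9)
obs 11: x=1 → posterior Beta(23/2, 9)
obs 12: x=0 → posterior Beta(23/2, 10)
obs 13: x=1 → posterior Beta(25/2, 10)
obs 14: x=1 → posterior Beta(27/2, 10)

27/47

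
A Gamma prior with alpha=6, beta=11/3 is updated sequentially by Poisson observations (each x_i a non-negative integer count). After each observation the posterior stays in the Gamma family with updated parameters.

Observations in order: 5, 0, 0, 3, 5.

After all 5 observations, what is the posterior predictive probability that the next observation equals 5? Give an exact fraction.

obs 1: x=5 → posterior Gamma(11, 14/3)
obs 2: x=0 → posterior Gamma(11, 17/3)
obs 3: x=0 → posterior Gamma(11, 20/3)
obs 4: x=3 → posterior Gamma(14, 23/3)
obs 5: x=5 → posterior Gamma(19, 26/3)

6267178252634655472377083010220032/125184900814733057351483732809459681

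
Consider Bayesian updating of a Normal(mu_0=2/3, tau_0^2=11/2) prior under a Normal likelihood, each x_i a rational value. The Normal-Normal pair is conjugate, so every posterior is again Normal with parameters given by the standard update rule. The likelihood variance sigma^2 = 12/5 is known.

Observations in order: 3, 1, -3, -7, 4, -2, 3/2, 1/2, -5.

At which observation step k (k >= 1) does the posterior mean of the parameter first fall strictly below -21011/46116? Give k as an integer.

obs 1: x=3 → posterior Normal(181/79, 132/79)
obs 2: x=1 → posterior Normal(118/67, 66/67)
obs 3: x=-3 → posterior Normal(71/189, 44/63)
obs 4: x=-7 → posterior Normal(-157/122, 33/61)
obs 5: x=4 → posterior Normal(-94/299, 132/299)
obs 6: x=-2 → posterior Normal(-34/59, 22/59)
obs 7: x=3/2 → posterior Normal(-243/818, 132/409)
obs 8: x=1/2 → posterior Normal(-47/232, 33/116)
obs 9: x=-5 → posterior Normal(-123/173, 44/173)

k = 4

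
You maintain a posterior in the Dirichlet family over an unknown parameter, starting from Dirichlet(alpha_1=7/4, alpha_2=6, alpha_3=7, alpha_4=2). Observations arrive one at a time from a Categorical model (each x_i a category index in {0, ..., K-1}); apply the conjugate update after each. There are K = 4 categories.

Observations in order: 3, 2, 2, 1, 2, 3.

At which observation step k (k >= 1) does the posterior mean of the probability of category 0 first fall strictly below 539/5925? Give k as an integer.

obs 1: x=3 → posterior Dirichlet(7/4, 6, 7, 3)
obs 2: x=2 → posterior Dirichlet(7/4, 6, 8, 3)
obs 3: x=2 → posterior Dirichlet(7/4, 6, 9, 3)
obs 4: x=1 → posterior Dirichlet(7/4, 7, 9, 3)
obs 5: x=2 → posterior Dirichlet(7/4, 7, 10, 3)
obs 6: x=3 → posterior Dirichlet(7/4, 7, 10, 4)

k = 3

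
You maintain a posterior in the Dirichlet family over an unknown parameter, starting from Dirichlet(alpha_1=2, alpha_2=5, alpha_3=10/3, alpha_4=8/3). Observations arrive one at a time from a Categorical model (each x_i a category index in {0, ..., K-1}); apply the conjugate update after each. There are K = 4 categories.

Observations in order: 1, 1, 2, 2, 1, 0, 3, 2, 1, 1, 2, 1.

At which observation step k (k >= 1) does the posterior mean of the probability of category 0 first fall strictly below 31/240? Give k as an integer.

obs 1: x=1 → posterior Dirichlet(2, 6, 10/3, 8/3)
obs 2: x=1 → posterior Dirichlet(2, 7, 10/3, 8/3)
obs 3: x=2 → posterior Dirichlet(2, 7, 13/3, 8/3)
obs 4: x=2 → posterior Dirichlet(2, 7, 16/3, 8/3)
obs 5: x=1 → posterior Dirichlet(2, 8, 16/3, 8/3)
obs 6: x=0 → posterior Dirichlet(3, 8, 16/3, 8/3)
obs 7: x=3 → posterior Dirichlet(3, 8, 16/3, 11/3)
obs 8: x=2 → posterior Dirichlet(3, 8, 19/3, 11/3)
obs 9: x=1 → posterior Dirichlet(3, 9, 19/3, 11/3)
obs 10: x=1 → posterior Dirichlet(3, 10, 19/3, 11/3)
obs 11: x=2 → posterior Dirichlet(3, 10, 22/3, 11/3)
obs 12: x=1 → posterior Dirichlet(3, 11, 22/3, 11/3)

k = 3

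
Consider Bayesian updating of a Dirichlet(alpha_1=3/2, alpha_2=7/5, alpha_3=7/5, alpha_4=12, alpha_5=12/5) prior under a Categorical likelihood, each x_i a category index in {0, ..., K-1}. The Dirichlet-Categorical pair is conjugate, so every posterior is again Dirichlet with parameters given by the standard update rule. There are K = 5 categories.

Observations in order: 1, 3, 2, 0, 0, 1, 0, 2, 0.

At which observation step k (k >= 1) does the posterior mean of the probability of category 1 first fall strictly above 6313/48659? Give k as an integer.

k = 6

obs 1: x=1 → posterior Dirichlet(3/2, 12/5, 7/5, 12, 12/5)
obs 2: x=3 → posterior Dirichlet(3/2, 12/5, 7/5, 13, 12/5)
obs 3: x=2 → posterior Dirichlet(3/2, 12/5, 12/5, 13, 12/5)
obs 4: x=0 → posterior Dirichlet(5/2, 12/5, 12/5, 13, 12/5)
obs 5: x=0 → posterior Dirichlet(7/2, 12/5, 12/5, 13, 12/5)
obs 6: x=1 → posterior Dirichlet(7/2, 17/5, 12/5, 13, 12/5)
obs 7: x=0 → posterior Dirichlet(9/2, 17/5, 12/5, 13, 12/5)
obs 8: x=2 → posterior Dirichlet(9/2, 17/5, 17/5, 13, 12/5)
obs 9: x=0 → posterior Dirichlet(11/2, 17/5, 17/5, 13, 12/5)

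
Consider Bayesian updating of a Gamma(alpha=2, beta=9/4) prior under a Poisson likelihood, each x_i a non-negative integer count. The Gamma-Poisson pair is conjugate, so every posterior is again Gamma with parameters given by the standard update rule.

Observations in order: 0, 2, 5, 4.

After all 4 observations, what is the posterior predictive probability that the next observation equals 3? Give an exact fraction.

obs 1: x=0 → posterior Gamma(2, 13/4)
obs 2: x=2 → posterior Gamma(4, 17/4)
obs 3: x=5 → posterior Gamma(9, 21/4)
obs 4: x=4 → posterior Gamma(13, 25/4)

43392181396484375000000/250246473680347348787521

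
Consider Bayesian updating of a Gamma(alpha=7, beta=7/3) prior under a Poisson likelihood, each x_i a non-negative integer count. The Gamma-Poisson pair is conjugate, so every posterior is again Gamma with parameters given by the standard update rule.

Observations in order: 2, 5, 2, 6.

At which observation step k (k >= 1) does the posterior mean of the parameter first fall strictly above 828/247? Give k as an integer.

obs 1: x=2 → posterior Gamma(9, 10/3)
obs 2: x=5 → posterior Gamma(14, 13/3)
obs 3: x=2 → posterior Gamma(16, 16/3)
obs 4: x=6 → posterior Gamma(22, 19/3)

k = 4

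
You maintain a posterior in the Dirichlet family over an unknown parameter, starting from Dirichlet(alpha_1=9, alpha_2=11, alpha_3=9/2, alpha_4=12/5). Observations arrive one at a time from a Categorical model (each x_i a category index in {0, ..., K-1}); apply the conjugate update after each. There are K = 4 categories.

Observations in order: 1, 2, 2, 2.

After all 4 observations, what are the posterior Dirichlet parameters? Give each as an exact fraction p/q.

obs 1: x=1 → posterior Dirichlet(9, 12, 9/2, 12/5)
obs 2: x=2 → posterior Dirichlet(9, 12, 11/2, 12/5)
obs 3: x=2 → posterior Dirichlet(9, 12, 13/2, 12/5)
obs 4: x=2 → posterior Dirichlet(9, 12, 15/2, 12/5)

alpha_1=9, alpha_2=12, alpha_3=15/2, alpha_4=12/5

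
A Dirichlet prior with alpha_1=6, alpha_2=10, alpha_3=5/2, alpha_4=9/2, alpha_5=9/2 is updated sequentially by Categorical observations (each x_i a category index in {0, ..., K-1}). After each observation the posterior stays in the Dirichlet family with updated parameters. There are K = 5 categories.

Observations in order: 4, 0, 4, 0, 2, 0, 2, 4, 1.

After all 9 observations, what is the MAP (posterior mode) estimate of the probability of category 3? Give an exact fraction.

obs 1: x=4 → posterior Dirichlet(6, 10, 5/2, 9/2, 11/2)
obs 2: x=0 → posterior Dirichlet(7, 10, 5/2, 9/2, 11/2)
obs 3: x=4 → posterior Dirichlet(7, 10, 5/2, 9/2, 13/2)
obs 4: x=0 → posterior Dirichlet(8, 10, 5/2, 9/2, 13/2)
obs 5: x=2 → posterior Dirichlet(8, 10, 7/2, 9/2, 13/2)
obs 6: x=0 → posterior Dirichlet(9, 10, 7/2, 9/2, 13/2)
obs 7: x=2 → posterior Dirichlet(9, 10, 9/2, 9/2, 13/2)
obs 8: x=4 → posterior Dirichlet(9, 10, 9/2, 9/2, 15/2)
obs 9: x=1 → posterior Dirichlet(9, 11, 9/2, 9/2, 15/2)

1/9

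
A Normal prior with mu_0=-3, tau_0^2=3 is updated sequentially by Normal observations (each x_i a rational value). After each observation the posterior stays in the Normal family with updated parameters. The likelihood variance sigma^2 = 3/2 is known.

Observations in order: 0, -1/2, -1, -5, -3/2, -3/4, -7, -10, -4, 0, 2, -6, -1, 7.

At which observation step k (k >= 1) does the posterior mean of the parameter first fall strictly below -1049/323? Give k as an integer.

k = 9

obs 1: x=0 → posterior Normal(-1, 1)
obs 2: x=-1/2 → posterior Normal(-4/5, 3/5)
obs 3: x=-1 → posterior Normal(-6/7, 3/7)
obs 4: x=-5 → posterior Normal(-16/9, 1/3)
obs 5: x=-3/2 → posterior Normal(-19/11, 3/11)
obs 6: x=-3/4 → posterior Normal(-41/26, 3/13)
obs 7: x=-7 → posterior Normal(-23/10, 1/5)
obs 8: x=-10 → posterior Normal(-109/34, 3/17)
obs 9: x=-4 → posterior Normal(-125/38, 3/19)
obs 10: x=0 → posterior Normal(-125/42, 1/7)
obs 11: x=2 → posterior Normal(-117/46, 3/23)
obs 12: x=-6 → posterior Normal(-141/50, 3/25)
obs 13: x=-1 → posterior Normal(-145/54, 1/9)
obs 14: x=7 → posterior Normal(-117/58, 3/29)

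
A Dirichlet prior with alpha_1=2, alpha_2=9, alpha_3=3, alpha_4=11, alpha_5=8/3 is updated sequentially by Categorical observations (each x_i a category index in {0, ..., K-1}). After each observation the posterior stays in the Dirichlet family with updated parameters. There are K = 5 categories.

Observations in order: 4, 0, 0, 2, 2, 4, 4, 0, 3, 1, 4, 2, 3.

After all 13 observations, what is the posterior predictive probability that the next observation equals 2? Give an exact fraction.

obs 1: x=4 → posterior Dirichlet(2, 9, 3, 11, 11/3)
obs 2: x=0 → posterior Dirichlet(3, 9, 3, 11, 11/3)
obs 3: x=0 → posterior Dirichlet(4, 9, 3, 11, 11/3)
obs 4: x=2 → posterior Dirichlet(4, 9, 4, 11, 11/3)
obs 5: x=2 → posterior Dirichlet(4, 9, 5, 11, 11/3)
obs 6: x=4 → posterior Dirichlet(4, 9, 5, 11, 14/3)
obs 7: x=4 → posterior Dirichlet(4, 9, 5, 11, 17/3)
obs 8: x=0 → posterior Dirichlet(5, 9, 5, 11, 17/3)
obs 9: x=3 → posterior Dirichlet(5, 9, 5, 12, 17/3)
obs 10: x=1 → posterior Dirichlet(5, 10, 5, 12, 17/3)
obs 11: x=4 → posterior Dirichlet(5, 10, 5, 12, 20/3)
obs 12: x=2 → posterior Dirichlet(5, 10, 6, 12, 20/3)
obs 13: x=3 → posterior Dirichlet(5, 10, 6, 13, 20/3)

9/61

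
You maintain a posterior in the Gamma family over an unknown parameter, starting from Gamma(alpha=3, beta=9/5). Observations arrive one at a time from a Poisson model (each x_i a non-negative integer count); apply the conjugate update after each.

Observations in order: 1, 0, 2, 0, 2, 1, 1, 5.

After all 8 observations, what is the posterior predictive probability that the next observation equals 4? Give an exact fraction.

obs 1: x=1 → posterior Gamma(4, 14/5)
obs 2: x=0 → posterior Gamma(4, 19/5)
obs 3: x=2 → posterior Gamma(6, 24/5)
obs 4: x=0 → posterior Gamma(6, 29/5)
obs 5: x=2 → posterior Gamma(8, 34/5)
obs 6: x=1 → posterior Gamma(9, 39/5)
obs 7: x=1 → posterior Gamma(10, 44/5)
obs 8: x=5 → posterior Gamma(15, 49/5)

1197402452943026210917735103125/22865406985387400111216460693504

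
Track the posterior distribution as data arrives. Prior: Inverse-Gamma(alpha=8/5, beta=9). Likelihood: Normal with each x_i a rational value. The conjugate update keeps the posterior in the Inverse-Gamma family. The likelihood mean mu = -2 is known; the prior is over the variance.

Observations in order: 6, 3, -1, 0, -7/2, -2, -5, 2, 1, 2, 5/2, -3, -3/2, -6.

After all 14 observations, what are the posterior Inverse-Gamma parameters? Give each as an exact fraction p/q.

alpha=43/5, beta=807/8

obs 1: x=6 → posterior Inverse-Gamma(21/10, 41)
obs 2: x=3 → posterior Inverse-Gamma(13/5, 107/2)
obs 3: x=-1 → posterior Inverse-Gamma(31/10, 54)
obs 4: x=0 → posterior Inverse-Gamma(18/5, 56)
obs 5: x=-7/2 → posterior Inverse-Gamma(41/10, 457/8)
obs 6: x=-2 → posterior Inverse-Gamma(23/5, 457/8)
obs 7: x=-5 → posterior Inverse-Gamma(51/10, 493/8)
obs 8: x=2 → posterior Inverse-Gamma(28/5, 557/8)
obs 9: x=1 → posterior Inverse-Gamma(61/10, 593/8)
obs 10: x=2 → posterior Inverse-Gamma(33/5, 657/8)
obs 11: x=5/2 → posterior Inverse-Gamma(71/10, 369/4)
obs 12: x=-3 → posterior Inverse-Gamma(38/5, 371/4)
obs 13: x=-3/2 → posterior Inverse-Gamma(81/10, 743/8)
obs 14: x=-6 → posterior Inverse-Gamma(43/5, 807/8)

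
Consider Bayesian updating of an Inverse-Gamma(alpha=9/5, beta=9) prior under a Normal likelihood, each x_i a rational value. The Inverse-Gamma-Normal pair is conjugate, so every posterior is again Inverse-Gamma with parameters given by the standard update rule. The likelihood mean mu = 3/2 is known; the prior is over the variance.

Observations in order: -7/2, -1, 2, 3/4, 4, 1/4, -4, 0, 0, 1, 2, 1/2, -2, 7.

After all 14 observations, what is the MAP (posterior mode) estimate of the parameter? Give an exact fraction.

obs 1: x=-7/2 → posterior Inverse-Gamma(23/10, 43/2)
obs 2: x=-1 → posterior Inverse-Gamma(14/5, 197/8)
obs 3: x=2 → posterior Inverse-Gamma(33/10, 99/4)
obs 4: x=3/4 → posterior Inverse-Gamma(19/5, 801/32)
obs 5: x=4 → posterior Inverse-Gamma(43/10, 901/32)
obs 6: x=1/4 → posterior Inverse-Gamma(24/5, 463/16)
obs 7: x=-4 → posterior Inverse-Gamma(53/10, 705/16)
obs 8: x=0 → posterior Inverse-Gamma(29/5, 723/16)
obs 9: x=0 → posterior Inverse-Gamma(63/10, 741/16)
obs 10: x=1 → posterior Inverse-Gamma(34/5, 743/16)
obs 11: x=2 → posterior Inverse-Gamma(73/10, 745/16)
obs 12: x=1/2 → posterior Inverse-Gamma(39/5, 753/16)
obs 13: x=-2 → posterior Inverse-Gamma(83/10, 851/16)
obs 14: x=7 → posterior Inverse-Gamma(44/5, 1093/16)

5465/784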